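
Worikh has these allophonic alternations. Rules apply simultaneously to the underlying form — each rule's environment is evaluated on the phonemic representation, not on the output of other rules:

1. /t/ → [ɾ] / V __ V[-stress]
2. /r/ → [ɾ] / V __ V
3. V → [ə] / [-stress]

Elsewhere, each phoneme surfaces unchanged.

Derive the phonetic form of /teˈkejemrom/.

[təˈkejəmrəm]

/t/ — word-initial; rule 1 does not apply here → [t].
/e/ (between /t/ and /k/): in an unstressed syllable, so rule 3 applies → [ə].
/k/ stays [k].
/e/ (between /k/ and /j/): rule 3 targets it, but not in an unstressed syllable → unchanged [e].
/j/ (between /e/ and /e/): no rule targets it → [j].
/e/ — between /j/ and /m/, in an unstressed syllable — surfaces as [ə] (rule 3).
/m/ (between /e/ and /r/): no rule targets it → [m].
/r/ (between /m/ and /o/): rule 2 targets it, but not between two vowels → unchanged [r].
/o/ (between /r/ and /m/): in an unstressed syllable, so rule 3 applies → [ə].
/m/ (word-final) is unaffected → [m].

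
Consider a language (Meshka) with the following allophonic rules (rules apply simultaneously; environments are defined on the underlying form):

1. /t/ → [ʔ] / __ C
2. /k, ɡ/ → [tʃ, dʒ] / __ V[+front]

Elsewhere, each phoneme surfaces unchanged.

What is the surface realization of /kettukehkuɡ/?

Rule 2 applies to /k/ (word-initial: before a front vowel) → [tʃ].
/e/ stays [e].
/t/ meets the environment for rule 1 (immediately before a consonant) → [ʔ].
/t/ (between /t/ and /u/) is in the target of rule 1 but the environment (immediately before a consonant) is not met → [t].
/u/ stays [u].
Rule 2 applies to /k/ (between /u/ and /e/: before a front vowel) → [tʃ].
/e/ (between /k/ and /h/): no rule targets it → [e].
/h/ (between /e/ and /k/) is unaffected → [h].
/k/ (between /h/ and /u/) is in the target of rule 2 but the environment (before a front vowel) is not met → [k].
/u/ stays [u].
/ɡ/ (word-final) is in the target of rule 2 but the environment (before a front vowel) is not met → [ɡ].

[tʃeʔtutʃehkuɡ]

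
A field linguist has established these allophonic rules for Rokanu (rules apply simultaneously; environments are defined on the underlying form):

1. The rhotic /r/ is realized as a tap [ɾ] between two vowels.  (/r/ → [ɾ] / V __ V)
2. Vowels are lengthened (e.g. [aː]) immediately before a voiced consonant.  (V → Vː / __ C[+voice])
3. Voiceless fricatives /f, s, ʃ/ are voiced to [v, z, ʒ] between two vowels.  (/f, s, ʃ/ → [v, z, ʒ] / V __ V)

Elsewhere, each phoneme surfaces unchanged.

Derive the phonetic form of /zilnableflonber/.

[ziːlnaːblefloːnbeːr]

/z/ stays [z].
/i/ — between /z/ and /l/, before a voiced consonant — surfaces as [iː] (rule 2).
/l/ stays [l].
/n/ — not in any rule's target class → [n].
/a/ (between /n/ and /b/): before a voiced consonant, so rule 2 applies → [aː].
/b/ — not in any rule's target class → [b].
/l/ (between /b/ and /e/): no rule targets it → [l].
/e/ (between /l/ and /f/): rule 2 targets it, but not before a voiced consonant → unchanged [e].
/f/ (between /e/ and /l/): rule 3 targets it, but not between two vowels → unchanged [f].
/l/ (between /f/ and /o/): no rule targets it → [l].
Rule 2 applies to /o/ (between /l/ and /n/: before a voiced consonant) → [oː].
/n/ stays [n].
/b/ (between /n/ and /e/) is unaffected → [b].
Rule 2 applies to /e/ (between /b/ and /r/: before a voiced consonant) → [eː].
/r/ (word-final): rule 1 targets it, but not between two vowels → unchanged [r].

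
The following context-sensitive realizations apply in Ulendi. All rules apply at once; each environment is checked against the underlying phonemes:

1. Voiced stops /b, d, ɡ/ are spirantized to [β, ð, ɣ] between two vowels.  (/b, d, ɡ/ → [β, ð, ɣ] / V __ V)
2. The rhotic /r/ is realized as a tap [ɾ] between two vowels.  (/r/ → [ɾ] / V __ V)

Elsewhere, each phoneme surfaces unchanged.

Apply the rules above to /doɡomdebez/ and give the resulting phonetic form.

/d/ (word-initial): rule 1 targets it, but not between two vowels → unchanged [d].
/o/ (between /d/ and /ɡ/): no rule targets it → [o].
/ɡ/ meets the environment for rule 1 (between two vowels) → [ɣ].
/o/ — not in any rule's target class → [o].
/m/ (between /o/ and /d/): no rule targets it → [m].
/d/ (between /m/ and /e/) is in the target of rule 1 but the environment (between two vowels) is not met → [d].
/e/ stays [e].
/b/ — between /e/ and /e/, between two vowels — surfaces as [β] (rule 1).
/e/ — not in any rule's target class → [e].
/z/ stays [z].

[doɣomdeβez]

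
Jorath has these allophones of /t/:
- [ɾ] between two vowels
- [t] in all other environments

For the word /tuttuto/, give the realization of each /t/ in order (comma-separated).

[t], [t], [t], [ɾ]

Occurrence 1 (position 1): no conditioning environment matches → elsewhere allophone [t].
Occurrence 2 (position 3): no conditioning environment matches → elsewhere allophone [t].
Occurrence 3 (position 4): no conditioning environment matches → elsewhere allophone [t].
Occurrence 4 (position 6): between two vowels → [ɾ].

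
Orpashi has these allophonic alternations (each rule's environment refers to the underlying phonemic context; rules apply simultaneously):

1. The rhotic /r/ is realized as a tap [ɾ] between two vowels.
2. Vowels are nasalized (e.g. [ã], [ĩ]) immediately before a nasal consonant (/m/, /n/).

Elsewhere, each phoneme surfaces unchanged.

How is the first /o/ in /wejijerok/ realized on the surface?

/o/ (between /r/ and /k/): rule 2 targets it, but not before a nasal consonant → unchanged [o].

[o]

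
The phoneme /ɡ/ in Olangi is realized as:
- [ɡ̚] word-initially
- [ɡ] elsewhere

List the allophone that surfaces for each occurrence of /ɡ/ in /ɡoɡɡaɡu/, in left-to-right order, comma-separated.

Occurrence 1 (position 1): word-initially → [ɡ̚].
Occurrence 2 (position 3): no conditioning environment matches → elsewhere allophone [ɡ].
Occurrence 3 (position 4): no conditioning environment matches → elsewhere allophone [ɡ].
Occurrence 4 (position 6): no conditioning environment matches → elsewhere allophone [ɡ].

[ɡ̚], [ɡ], [ɡ], [ɡ]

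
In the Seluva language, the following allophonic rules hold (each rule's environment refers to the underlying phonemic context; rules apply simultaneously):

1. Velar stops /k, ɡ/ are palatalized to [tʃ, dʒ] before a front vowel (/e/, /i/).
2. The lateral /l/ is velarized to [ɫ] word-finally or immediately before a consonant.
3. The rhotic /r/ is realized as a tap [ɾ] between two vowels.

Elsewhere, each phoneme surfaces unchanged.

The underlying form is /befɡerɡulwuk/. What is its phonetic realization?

[befdʒerɡuɫwuk]

/ɡ/ meets the environment for rule 1 (before a front vowel) → [dʒ].
/r/ (between /e/ and /ɡ/) fails the environment for rule 3, so it stays [r].
/ɡ/ (between /r/ and /u/) fails the environment for rule 1, so it stays [ɡ].
Rule 2 applies to /l/ (between /u/ and /w/: word-finally or immediately before a consonant) → [ɫ].
/k/ (word-final) fails the environment for rule 1, so it stays [k].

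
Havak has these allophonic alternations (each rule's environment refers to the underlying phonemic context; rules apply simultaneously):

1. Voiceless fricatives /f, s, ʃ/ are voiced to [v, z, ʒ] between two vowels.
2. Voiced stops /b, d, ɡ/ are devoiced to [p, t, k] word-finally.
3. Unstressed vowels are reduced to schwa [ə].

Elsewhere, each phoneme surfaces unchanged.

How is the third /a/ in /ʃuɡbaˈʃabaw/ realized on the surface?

/a/ meets the environment for rule 3 (in an unstressed syllable) → [ə].

[ə]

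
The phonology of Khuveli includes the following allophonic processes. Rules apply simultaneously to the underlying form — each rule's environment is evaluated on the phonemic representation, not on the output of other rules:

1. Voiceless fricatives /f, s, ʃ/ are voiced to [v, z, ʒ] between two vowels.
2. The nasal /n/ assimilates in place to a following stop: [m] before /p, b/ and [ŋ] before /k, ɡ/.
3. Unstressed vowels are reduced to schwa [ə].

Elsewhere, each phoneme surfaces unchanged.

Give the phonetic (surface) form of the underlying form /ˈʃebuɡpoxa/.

[ˈʃebəɡpəxə]

/ʃ/ (word-initial) is in the target of rule 1 but the environment (between two vowels) is not met → [ʃ].
/e/ — between /ʃ/ and /b/; rule 3 does not apply here → [e].
/b/ (between /e/ and /u/) is unaffected → [b].
Rule 3 applies to /u/ (between /b/ and /ɡ/: in an unstressed syllable) → [ə].
/ɡ/ — not in any rule's target class → [ɡ].
/p/ — not in any rule's target class → [p].
/o/ (between /p/ and /x/) occurs in an unstressed syllable → [ə] by rule 3.
/x/ — not in any rule's target class → [x].
/a/ — word-final, in an unstressed syllable — surfaces as [ə] (rule 3).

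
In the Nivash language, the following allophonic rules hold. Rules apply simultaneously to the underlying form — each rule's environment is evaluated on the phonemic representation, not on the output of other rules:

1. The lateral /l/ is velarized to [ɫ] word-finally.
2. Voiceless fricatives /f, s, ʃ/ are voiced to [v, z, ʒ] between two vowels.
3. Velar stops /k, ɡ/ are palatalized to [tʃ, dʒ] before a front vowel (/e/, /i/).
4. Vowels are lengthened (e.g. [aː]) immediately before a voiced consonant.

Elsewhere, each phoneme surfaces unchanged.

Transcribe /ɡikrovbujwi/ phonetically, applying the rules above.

/ɡ/ (word-initial): before a front vowel, so rule 3 applies → [dʒ].
/i/ (between /ɡ/ and /k/) is in the target of rule 4 but the environment (before a voiced consonant) is not met → [i].
/k/ (between /i/ and /r/) is in the target of rule 3 but the environment (before a front vowel) is not met → [k].
/r/ (between /k/ and /o/): no rule targets it → [r].
/o/ meets the environment for rule 4 (before a voiced consonant) → [oː].
/v/ stays [v].
/b/ — not in any rule's target class → [b].
/u/ meets the environment for rule 4 (before a voiced consonant) → [uː].
/j/ — not in any rule's target class → [j].
/w/ (between /j/ and /i/): no rule targets it → [w].
/i/ (word-final) is in the target of rule 4 but the environment (before a voiced consonant) is not met → [i].

[dʒikroːvbuːjwi]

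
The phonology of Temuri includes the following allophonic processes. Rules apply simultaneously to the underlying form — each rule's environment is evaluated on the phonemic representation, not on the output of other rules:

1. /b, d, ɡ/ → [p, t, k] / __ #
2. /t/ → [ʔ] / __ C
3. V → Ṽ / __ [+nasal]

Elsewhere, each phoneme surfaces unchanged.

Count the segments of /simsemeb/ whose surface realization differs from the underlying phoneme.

Segments that undergo a rule: /i/ → [ĩ] (rule 3); /e/ → [ẽ] (rule 3); /b/ → [p] (rule 1).
All other segments surface unchanged.

3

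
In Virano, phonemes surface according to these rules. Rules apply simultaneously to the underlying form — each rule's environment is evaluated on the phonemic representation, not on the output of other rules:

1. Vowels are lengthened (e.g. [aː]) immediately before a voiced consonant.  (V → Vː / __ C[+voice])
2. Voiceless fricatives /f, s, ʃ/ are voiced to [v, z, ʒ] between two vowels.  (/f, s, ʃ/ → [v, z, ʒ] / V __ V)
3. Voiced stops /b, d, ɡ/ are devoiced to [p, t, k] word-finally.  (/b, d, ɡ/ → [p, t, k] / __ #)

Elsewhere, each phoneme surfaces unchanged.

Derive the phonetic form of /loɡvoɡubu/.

/l/ stays [l].
/o/ — between /l/ and /ɡ/, before a voiced consonant — surfaces as [oː] (rule 1).
/ɡ/ — between /o/ and /v/; rule 3 does not apply here → [ɡ].
/v/ — not in any rule's target class → [v].
/o/ (between /v/ and /ɡ/) occurs before a voiced consonant → [oː] by rule 1.
/ɡ/ (between /o/ and /u/) fails the environment for rule 3, so it stays [ɡ].
Rule 1 applies to /u/ (between /ɡ/ and /b/: before a voiced consonant) → [uː].
/b/ — between /u/ and /u/; rule 3 does not apply here → [b].
/u/ (word-final) fails the environment for rule 1, so it stays [u].

[loːɡvoːɡuːbu]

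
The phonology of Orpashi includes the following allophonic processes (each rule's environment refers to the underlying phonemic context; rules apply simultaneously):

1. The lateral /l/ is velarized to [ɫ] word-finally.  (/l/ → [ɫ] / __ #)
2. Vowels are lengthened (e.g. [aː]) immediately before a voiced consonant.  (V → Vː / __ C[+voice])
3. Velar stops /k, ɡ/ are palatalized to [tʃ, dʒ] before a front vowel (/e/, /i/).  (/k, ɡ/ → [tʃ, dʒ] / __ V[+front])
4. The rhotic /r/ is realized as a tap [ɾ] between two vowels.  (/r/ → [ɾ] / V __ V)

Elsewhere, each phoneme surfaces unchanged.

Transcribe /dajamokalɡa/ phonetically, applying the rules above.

/d/ (word-initial): no rule targets it → [d].
/a/ (between /d/ and /j/): before a voiced consonant, so rule 2 applies → [aː].
/j/ stays [j].
/a/ meets the environment for rule 2 (before a voiced consonant) → [aː].
/m/ (between /a/ and /o/): no rule targets it → [m].
/o/ (between /m/ and /k/) is in the target of rule 2 but the environment (before a voiced consonant) is not met → [o].
/k/ — between /o/ and /a/; rule 3 does not apply here → [k].
/a/ meets the environment for rule 2 (before a voiced consonant) → [aː].
/l/ (between /a/ and /ɡ/) is in the target of rule 1 but the environment (word-finally) is not met → [l].
/ɡ/ — between /l/ and /a/; rule 3 does not apply here → [ɡ].
/a/ (word-final): rule 2 targets it, but not before a voiced consonant → unchanged [a].

[daːjaːmokaːlɡa]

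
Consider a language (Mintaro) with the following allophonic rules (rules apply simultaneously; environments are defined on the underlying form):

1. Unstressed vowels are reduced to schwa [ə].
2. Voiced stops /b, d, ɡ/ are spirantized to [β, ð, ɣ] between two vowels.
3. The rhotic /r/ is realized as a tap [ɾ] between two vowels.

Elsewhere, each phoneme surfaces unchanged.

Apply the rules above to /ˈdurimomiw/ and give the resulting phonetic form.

[ˈduɾəməməw]

/d/ — word-initial; rule 2 does not apply here → [d].
/u/ (between /d/ and /r/) is in the target of rule 1 but the environment (in an unstressed syllable) is not met → [u].
/r/ (between /u/ and /i/) occurs between two vowels → [ɾ] by rule 3.
/i/ (between /r/ and /m/) occurs in an unstressed syllable → [ə] by rule 1.
/o/ meets the environment for rule 1 (in an unstressed syllable) → [ə].
/i/ meets the environment for rule 1 (in an unstressed syllable) → [ə].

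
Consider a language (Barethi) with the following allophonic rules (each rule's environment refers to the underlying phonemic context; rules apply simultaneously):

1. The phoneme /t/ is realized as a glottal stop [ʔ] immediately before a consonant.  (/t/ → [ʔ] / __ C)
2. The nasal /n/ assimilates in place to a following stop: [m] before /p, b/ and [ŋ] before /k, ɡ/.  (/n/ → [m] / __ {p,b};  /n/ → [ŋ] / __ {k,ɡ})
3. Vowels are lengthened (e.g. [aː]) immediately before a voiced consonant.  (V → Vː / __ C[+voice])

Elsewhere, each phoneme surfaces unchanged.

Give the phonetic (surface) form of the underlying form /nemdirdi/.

[neːmdiːrdi]

/n/ (word-initial) is in the target of rule 2 but the environment (before a labial or velar stop) is not met → [n].
/e/ (between /n/ and /m/) occurs before a voiced consonant → [eː] by rule 3.
/m/ (between /e/ and /d/): no rule targets it → [m].
/d/ stays [d].
Rule 3 applies to /i/ (between /d/ and /r/: before a voiced consonant) → [iː].
/r/ — not in any rule's target class → [r].
/d/ — not in any rule's target class → [d].
/i/ (word-final) fails the environment for rule 3, so it stays [i].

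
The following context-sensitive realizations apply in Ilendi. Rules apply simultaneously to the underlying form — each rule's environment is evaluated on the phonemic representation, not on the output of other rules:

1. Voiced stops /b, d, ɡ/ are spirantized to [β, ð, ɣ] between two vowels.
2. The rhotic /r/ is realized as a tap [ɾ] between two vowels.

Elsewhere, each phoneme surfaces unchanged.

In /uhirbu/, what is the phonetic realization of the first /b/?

/b/ (between /r/ and /u/) fails the environment for rule 1, so it stays [b].

[b]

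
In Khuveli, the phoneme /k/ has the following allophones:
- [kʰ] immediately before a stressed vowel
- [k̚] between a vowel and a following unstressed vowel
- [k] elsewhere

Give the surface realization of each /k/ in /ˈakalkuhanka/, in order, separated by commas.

[k̚], [k], [k]

Occurrence 1 (position 2): between a vowel and a following unstressed vowel → [k̚].
Occurrence 2 (position 5): no conditioning environment matches → elsewhere allophone [k].
Occurrence 3 (position 10): no conditioning environment matches → elsewhere allophone [k].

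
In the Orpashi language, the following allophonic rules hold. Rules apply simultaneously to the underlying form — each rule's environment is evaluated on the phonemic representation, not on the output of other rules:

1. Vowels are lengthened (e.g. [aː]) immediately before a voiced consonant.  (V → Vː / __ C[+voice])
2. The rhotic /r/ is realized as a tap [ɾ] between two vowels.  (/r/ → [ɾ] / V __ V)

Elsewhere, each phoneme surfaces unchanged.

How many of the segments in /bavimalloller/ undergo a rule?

Segments that undergo a rule: /a/ → [aː] (rule 1); /i/ → [iː] (rule 1); /a/ → [aː] (rule 1); /o/ → [oː] (rule 1); /e/ → [eː] (rule 1).
All other segments surface unchanged.

5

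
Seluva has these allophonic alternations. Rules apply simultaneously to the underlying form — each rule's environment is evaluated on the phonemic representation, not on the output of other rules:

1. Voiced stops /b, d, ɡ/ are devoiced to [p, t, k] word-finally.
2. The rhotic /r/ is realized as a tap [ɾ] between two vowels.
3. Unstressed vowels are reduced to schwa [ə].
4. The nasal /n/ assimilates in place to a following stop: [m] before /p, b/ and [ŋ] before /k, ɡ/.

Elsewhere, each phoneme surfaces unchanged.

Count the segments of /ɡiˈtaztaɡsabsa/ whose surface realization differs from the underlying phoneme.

4

Segments that undergo a rule: /i/ → [ə] (rule 3); /a/ → [ə] (rule 3); /a/ → [ə] (rule 3); /a/ → [ə] (rule 3).
All other segments surface unchanged.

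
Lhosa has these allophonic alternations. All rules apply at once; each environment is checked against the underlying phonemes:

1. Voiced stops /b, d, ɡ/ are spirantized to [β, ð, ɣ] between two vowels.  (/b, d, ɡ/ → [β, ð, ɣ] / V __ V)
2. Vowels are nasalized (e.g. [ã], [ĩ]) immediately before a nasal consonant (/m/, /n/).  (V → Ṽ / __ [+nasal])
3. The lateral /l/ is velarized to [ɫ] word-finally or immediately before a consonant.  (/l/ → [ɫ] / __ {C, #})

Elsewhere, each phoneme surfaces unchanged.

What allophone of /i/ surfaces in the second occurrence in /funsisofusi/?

[i]

/i/ (word-final) is in the target of rule 2 but the environment (before a nasal consonant) is not met → [i].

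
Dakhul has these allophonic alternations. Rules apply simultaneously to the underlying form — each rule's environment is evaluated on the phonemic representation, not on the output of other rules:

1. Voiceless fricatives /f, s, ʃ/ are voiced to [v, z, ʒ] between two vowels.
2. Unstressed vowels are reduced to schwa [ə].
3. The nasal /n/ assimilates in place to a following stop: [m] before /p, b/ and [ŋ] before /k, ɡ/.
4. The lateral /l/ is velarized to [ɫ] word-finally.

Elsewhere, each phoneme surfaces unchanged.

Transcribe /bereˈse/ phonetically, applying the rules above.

[bərəˈze]

/b/ (word-initial) is unaffected → [b].
/e/ (between /b/ and /r/) occurs in an unstressed syllable → [ə] by rule 2.
/r/ stays [r].
/e/ — between /r/ and /s/, in an unstressed syllable — surfaces as [ə] (rule 2).
/s/ meets the environment for rule 1 (between two vowels) → [z].
/e/ — word-final; rule 2 does not apply here → [e].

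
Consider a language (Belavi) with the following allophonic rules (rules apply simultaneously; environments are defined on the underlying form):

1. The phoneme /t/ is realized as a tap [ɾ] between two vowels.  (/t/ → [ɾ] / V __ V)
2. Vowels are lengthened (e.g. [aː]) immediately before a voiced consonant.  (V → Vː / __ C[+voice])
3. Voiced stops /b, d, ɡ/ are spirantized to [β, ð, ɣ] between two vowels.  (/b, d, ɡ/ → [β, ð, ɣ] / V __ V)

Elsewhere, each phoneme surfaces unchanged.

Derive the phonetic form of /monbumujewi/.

/o/ — between /m/ and /n/, before a voiced consonant — surfaces as [oː] (rule 2).
/b/ — between /n/ and /u/; rule 3 does not apply here → [b].
Rule 2 applies to /u/ (between /b/ and /m/: before a voiced consonant) → [uː].
/u/ meets the environment for rule 2 (before a voiced consonant) → [uː].
/e/ (between /j/ and /w/): before a voiced consonant, so rule 2 applies → [eː].
/i/ (word-final) fails the environment for rule 2, so it stays [i].

[moːnbuːmuːjeːwi]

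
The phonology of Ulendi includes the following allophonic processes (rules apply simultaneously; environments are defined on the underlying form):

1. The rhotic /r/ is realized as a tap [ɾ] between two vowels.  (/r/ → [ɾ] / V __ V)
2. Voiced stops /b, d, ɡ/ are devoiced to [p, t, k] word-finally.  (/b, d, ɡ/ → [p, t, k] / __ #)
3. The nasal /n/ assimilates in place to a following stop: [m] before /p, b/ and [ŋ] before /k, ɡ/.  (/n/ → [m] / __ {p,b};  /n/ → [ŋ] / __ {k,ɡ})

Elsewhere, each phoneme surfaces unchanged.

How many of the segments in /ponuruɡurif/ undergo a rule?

2

Segments that undergo a rule: /r/ → [ɾ] (rule 1); /r/ → [ɾ] (rule 1).
All other segments surface unchanged.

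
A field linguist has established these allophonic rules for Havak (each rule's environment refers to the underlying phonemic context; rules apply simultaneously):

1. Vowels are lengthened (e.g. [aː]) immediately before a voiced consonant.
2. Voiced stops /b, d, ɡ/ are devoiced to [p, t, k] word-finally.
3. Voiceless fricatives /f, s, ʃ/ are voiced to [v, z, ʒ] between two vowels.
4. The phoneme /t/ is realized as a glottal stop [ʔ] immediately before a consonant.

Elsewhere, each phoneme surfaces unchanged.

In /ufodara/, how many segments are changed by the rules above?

Segments that undergo a rule: /f/ → [v] (rule 3); /o/ → [oː] (rule 1); /a/ → [aː] (rule 1).
All other segments surface unchanged.

3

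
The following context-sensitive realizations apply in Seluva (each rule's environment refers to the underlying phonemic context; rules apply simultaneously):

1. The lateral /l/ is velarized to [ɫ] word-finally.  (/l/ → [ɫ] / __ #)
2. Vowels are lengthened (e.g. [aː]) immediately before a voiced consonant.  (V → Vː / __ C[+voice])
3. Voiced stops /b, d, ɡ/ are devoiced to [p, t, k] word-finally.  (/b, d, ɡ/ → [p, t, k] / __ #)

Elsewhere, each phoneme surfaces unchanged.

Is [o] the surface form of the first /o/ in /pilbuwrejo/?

Yes

/o/ (word-final) fails the environment for rule 2, so it stays [o].
The actual realization is [o], which matches [o].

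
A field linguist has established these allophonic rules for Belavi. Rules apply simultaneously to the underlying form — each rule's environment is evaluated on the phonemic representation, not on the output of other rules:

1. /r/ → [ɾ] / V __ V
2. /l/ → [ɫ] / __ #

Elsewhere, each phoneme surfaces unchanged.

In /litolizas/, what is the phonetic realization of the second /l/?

[l]

/l/ (between /o/ and /i/): rule 2 targets it, but not word-finally → unchanged [l].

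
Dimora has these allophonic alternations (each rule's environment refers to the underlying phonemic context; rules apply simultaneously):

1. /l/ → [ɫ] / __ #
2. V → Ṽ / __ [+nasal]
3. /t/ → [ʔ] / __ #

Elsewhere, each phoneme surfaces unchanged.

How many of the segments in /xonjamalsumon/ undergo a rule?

Segments that undergo a rule: /o/ → [õ] (rule 2); /a/ → [ã] (rule 2); /u/ → [ũ] (rule 2); /o/ → [õ] (rule 2).
All other segments surface unchanged.

4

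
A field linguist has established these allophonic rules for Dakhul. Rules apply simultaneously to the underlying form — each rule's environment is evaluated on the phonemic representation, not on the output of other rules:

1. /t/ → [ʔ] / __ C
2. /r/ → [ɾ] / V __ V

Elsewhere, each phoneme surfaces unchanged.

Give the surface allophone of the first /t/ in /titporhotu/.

/t/ (word-initial): rule 1 targets it, but not immediately before a consonant → unchanged [t].

[t]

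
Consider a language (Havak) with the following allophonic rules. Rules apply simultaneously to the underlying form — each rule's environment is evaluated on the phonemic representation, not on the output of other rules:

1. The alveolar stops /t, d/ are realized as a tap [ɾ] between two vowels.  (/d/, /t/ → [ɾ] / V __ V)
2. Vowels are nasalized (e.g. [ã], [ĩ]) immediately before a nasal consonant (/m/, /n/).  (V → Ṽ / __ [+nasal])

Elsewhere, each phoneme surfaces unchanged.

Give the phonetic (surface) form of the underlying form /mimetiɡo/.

/m/ (word-initial) is unaffected → [m].
/i/ meets the environment for rule 2 (before a nasal consonant) → [ĩ].
/m/ — not in any rule's target class → [m].
/e/ (between /m/ and /t/) is in the target of rule 2 but the environment (before a nasal consonant) is not met → [e].
/t/ — between /e/ and /i/, between two vowels — surfaces as [ɾ] (rule 1).
/i/ (between /t/ and /ɡ/): rule 2 targets it, but not before a nasal consonant → unchanged [i].
/ɡ/ (between /i/ and /o/): no rule targets it → [ɡ].
/o/ (word-final) is in the target of rule 2 but the environment (before a nasal consonant) is not met → [o].

[mĩmeɾiɡo]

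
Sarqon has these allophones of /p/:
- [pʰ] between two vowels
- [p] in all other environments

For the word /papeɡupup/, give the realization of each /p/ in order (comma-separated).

[p], [pʰ], [pʰ], [p]

Occurrence 1 (position 1): no conditioning environment matches → elsewhere allophone [p].
Occurrence 2 (position 3): between two vowels → [pʰ].
Occurrence 3 (position 7): between two vowels → [pʰ].
Occurrence 4 (position 9): no conditioning environment matches → elsewhere allophone [p].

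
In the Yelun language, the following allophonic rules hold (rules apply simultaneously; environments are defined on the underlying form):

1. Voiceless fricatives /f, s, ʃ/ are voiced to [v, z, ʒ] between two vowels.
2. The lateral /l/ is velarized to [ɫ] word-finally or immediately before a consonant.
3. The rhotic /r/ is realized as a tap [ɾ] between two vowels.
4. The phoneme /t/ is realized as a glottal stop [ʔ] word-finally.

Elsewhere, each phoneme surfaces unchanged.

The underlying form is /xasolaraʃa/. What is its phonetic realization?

/x/ stays [x].
/a/ — not in any rule's target class → [a].
/s/ — between /a/ and /o/, between two vowels — surfaces as [z] (rule 1).
/o/ — not in any rule's target class → [o].
/l/ (between /o/ and /a/) is in the target of rule 2 but the environment (word-finally or immediately before a consonant) is not met → [l].
/a/ — not in any rule's target class → [a].
/r/ (between /a/ and /a/) occurs between two vowels → [ɾ] by rule 3.
/a/ stays [a].
/ʃ/ — between /a/ and /a/, between two vowels — surfaces as [ʒ] (rule 1).
/a/ — not in any rule's target class → [a].

[xazolaɾaʒa]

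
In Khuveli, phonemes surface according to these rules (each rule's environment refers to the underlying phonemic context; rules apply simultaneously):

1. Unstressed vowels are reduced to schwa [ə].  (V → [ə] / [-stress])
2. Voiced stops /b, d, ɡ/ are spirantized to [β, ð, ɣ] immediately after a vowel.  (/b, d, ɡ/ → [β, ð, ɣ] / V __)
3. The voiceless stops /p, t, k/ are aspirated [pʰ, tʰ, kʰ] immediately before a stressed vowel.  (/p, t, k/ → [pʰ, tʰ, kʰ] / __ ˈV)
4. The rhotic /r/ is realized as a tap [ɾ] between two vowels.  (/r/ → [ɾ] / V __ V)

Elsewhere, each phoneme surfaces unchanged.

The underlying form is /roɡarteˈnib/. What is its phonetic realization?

/r/ (word-initial): rule 4 targets it, but not between two vowels → unchanged [r].
/o/ (between /r/ and /ɡ/) occurs in an unstressed syllable → [ə] by rule 1.
/ɡ/ (between /o/ and /a/) occurs immediately after a vowel → [ɣ] by rule 2.
/a/ (between /ɡ/ and /r/) occurs in an unstressed syllable → [ə] by rule 1.
/r/ (between /a/ and /t/) fails the environment for rule 4, so it stays [r].
/t/ (between /r/ and /e/) fails the environment for rule 3, so it stays [t].
/e/ meets the environment for rule 1 (in an unstressed syllable) → [ə].
/n/ — not in any rule's target class → [n].
/i/ (between /n/ and /b/) fails the environment for rule 1, so it stays [i].
/b/ meets the environment for rule 2 (immediately after a vowel) → [β].

[rəɣərtəˈniβ]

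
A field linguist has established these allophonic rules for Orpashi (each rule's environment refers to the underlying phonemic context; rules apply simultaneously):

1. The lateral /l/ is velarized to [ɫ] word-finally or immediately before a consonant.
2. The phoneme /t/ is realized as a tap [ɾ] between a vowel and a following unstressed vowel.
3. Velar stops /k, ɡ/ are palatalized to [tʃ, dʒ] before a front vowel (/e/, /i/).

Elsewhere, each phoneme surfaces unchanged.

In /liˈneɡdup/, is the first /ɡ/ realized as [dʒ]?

No

/ɡ/ (between /e/ and /d/) fails the environment for rule 3, so it stays [ɡ].
The actual realization is [ɡ], not [dʒ].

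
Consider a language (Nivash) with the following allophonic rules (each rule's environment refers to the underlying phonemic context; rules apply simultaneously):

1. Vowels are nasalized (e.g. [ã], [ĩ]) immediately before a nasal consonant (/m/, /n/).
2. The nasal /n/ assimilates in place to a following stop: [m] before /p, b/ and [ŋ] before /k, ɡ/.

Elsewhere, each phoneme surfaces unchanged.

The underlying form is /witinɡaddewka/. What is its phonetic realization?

/w/ (word-initial): no rule targets it → [w].
/i/ (between /w/ and /t/): rule 1 targets it, but not before a nasal consonant → unchanged [i].
/t/ stays [t].
/i/ — between /t/ and /n/, before a nasal consonant — surfaces as [ĩ] (rule 1).
Rule 2 applies to /n/ (between /i/ and /ɡ/: before a labial or velar stop) → [ŋ].
/ɡ/ (between /n/ and /a/): no rule targets it → [ɡ].
/a/ — between /ɡ/ and /d/; rule 1 does not apply here → [a].
/d/ — not in any rule's target class → [d].
/d/ stays [d].
/e/ (between /d/ and /w/): rule 1 targets it, but not before a nasal consonant → unchanged [e].
/w/ stays [w].
/k/ stays [k].
/a/ (word-final): rule 1 targets it, but not before a nasal consonant → unchanged [a].

[witĩŋɡaddewka]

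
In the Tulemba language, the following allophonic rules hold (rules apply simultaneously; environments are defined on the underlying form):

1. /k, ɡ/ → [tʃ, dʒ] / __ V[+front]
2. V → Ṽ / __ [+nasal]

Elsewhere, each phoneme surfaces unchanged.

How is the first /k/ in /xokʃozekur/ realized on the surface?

/k/ (between /o/ and /ʃ/): rule 1 targets it, but not before a front vowel → unchanged [k].

[k]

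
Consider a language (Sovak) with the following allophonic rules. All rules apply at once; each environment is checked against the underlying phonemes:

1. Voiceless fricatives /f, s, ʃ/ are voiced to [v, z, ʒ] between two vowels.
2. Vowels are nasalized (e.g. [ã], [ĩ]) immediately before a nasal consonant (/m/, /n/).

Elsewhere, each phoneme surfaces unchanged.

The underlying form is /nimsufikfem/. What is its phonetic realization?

[nĩmsuvikfẽm]

/n/ (word-initial): no rule targets it → [n].
/i/ (between /n/ and /m/): before a nasal consonant, so rule 2 applies → [ĩ].
/m/ — not in any rule's target class → [m].
/s/ (between /m/ and /u/) fails the environment for rule 1, so it stays [s].
/u/ (between /s/ and /f/): rule 2 targets it, but not before a nasal consonant → unchanged [u].
/f/ (between /u/ and /i/) occurs between two vowels → [v] by rule 1.
/i/ (between /f/ and /k/) is in the target of rule 2 but the environment (before a nasal consonant) is not met → [i].
/k/ (between /i/ and /f/): no rule targets it → [k].
/f/ (between /k/ and /e/): rule 1 targets it, but not between two vowels → unchanged [f].
/e/ (between /f/ and /m/): before a nasal consonant, so rule 2 applies → [ẽ].
/m/ stays [m].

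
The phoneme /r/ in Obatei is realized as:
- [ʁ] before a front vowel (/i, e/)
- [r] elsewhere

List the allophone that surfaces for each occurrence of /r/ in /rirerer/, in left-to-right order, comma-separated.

Occurrence 1 (position 1): before a front vowel (/i, e/) → [ʁ].
Occurrence 2 (position 3): before a front vowel (/i, e/) → [ʁ].
Occurrence 3 (position 5): before a front vowel (/i, e/) → [ʁ].
Occurrence 4 (position 7): no conditioning environment matches → elsewhere allophone [r].

[ʁ], [ʁ], [ʁ], [r]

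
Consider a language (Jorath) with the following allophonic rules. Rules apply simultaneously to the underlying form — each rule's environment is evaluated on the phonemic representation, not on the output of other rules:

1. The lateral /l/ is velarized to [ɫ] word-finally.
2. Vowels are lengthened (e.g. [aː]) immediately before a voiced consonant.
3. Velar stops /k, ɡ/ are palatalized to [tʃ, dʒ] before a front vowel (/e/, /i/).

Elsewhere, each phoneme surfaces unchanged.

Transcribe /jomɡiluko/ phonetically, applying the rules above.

[joːmdʒiːluko]

/j/ (word-initial) is unaffected → [j].
/o/ — between /j/ and /m/, before a voiced consonant — surfaces as [oː] (rule 2).
/m/ stays [m].
/ɡ/ meets the environment for rule 3 (before a front vowel) → [dʒ].
/i/ (between /ɡ/ and /l/) occurs before a voiced consonant → [iː] by rule 2.
/l/ (between /i/ and /u/): rule 1 targets it, but not word-finally → unchanged [l].
/u/ (between /l/ and /k/) fails the environment for rule 2, so it stays [u].
/k/ (between /u/ and /o/) is in the target of rule 3 but the environment (before a front vowel) is not met → [k].
/o/ (word-final): rule 2 targets it, but not before a voiced consonant → unchanged [o].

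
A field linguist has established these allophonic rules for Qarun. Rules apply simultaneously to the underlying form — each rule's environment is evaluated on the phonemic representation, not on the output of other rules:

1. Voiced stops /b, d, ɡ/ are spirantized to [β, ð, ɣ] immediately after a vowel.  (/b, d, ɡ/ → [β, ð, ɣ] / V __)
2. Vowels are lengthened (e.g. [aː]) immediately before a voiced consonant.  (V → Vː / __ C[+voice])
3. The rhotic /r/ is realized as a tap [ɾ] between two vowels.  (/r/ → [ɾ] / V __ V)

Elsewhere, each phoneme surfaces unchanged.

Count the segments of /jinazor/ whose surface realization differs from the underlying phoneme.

3

Segments that undergo a rule: /i/ → [iː] (rule 2); /a/ → [aː] (rule 2); /o/ → [oː] (rule 2).
All other segments surface unchanged.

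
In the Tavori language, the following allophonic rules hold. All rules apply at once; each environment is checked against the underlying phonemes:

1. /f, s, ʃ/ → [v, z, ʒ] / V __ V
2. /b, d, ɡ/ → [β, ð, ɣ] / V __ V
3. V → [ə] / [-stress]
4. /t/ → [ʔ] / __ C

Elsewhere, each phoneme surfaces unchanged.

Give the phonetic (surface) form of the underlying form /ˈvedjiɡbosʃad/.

/v/ (word-initial): no rule targets it → [v].
/e/ (between /v/ and /d/): rule 3 targets it, but not in an unstressed syllable → unchanged [e].
/d/ (between /e/ and /j/) is in the target of rule 2 but the environment (between two vowels) is not met → [d].
/j/ — not in any rule's target class → [j].
/i/ (between /j/ and /ɡ/) occurs in an unstressed syllable → [ə] by rule 3.
/ɡ/ — between /i/ and /b/; rule 2 does not apply here → [ɡ].
/b/ (between /ɡ/ and /o/): rule 2 targets it, but not between two vowels → unchanged [b].
/o/ (between /b/ and /s/): in an unstressed syllable, so rule 3 applies → [ə].
/s/ (between /o/ and /ʃ/): rule 1 targets it, but not between two vowels → unchanged [s].
/ʃ/ (between /s/ and /a/): rule 1 targets it, but not between two vowels → unchanged [ʃ].
/a/ — between /ʃ/ and /d/, in an unstressed syllable — surfaces as [ə] (rule 3).
/d/ — word-final; rule 2 does not apply here → [d].

[ˈvedjəɡbəsʃəd]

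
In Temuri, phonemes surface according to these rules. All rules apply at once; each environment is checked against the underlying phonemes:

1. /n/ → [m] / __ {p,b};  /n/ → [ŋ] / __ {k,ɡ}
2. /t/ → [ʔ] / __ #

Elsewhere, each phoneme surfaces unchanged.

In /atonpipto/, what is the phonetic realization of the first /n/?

/n/ meets the environment for rule 1 (before a labial or velar stop) → [m].

[m]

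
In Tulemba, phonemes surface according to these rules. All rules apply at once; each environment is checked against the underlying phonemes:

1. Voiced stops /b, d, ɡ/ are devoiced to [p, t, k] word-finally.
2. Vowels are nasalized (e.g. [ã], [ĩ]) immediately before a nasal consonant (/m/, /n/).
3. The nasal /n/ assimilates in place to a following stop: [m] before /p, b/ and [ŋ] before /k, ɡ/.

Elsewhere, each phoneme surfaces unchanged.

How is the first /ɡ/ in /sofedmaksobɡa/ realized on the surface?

/ɡ/ (between /b/ and /a/): rule 1 targets it, but not word-finally → unchanged [ɡ].

[ɡ]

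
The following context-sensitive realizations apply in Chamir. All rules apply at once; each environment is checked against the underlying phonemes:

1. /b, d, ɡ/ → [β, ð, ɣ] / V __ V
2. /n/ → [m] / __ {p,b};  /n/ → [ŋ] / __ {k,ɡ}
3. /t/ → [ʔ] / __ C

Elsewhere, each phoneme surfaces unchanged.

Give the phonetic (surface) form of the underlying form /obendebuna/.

/b/ (between /o/ and /e/): between two vowels, so rule 1 applies → [β].
/n/ — between /e/ and /d/; rule 2 does not apply here → [n].
/d/ (between /n/ and /e/) is in the target of rule 1 but the environment (between two vowels) is not met → [d].
/b/ meets the environment for rule 1 (between two vowels) → [β].
/n/ — between /u/ and /a/; rule 2 does not apply here → [n].

[oβendeβuna]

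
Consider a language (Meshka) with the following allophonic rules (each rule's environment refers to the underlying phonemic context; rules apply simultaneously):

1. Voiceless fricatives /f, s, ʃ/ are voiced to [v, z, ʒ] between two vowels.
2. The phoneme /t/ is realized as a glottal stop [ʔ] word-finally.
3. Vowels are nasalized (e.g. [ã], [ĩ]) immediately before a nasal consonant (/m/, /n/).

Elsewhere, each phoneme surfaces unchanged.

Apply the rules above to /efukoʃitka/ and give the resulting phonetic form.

/e/ — word-initial; rule 3 does not apply here → [e].
/f/ (between /e/ and /u/) occurs between two vowels → [v] by rule 1.
/u/ — between /f/ and /k/; rule 3 does not apply here → [u].
/k/ (between /u/ and /o/) is unaffected → [k].
/o/ (between /k/ and /ʃ/) fails the environment for rule 3, so it stays [o].
/ʃ/ — between /o/ and /i/, between two vowels — surfaces as [ʒ] (rule 1).
/i/ (between /ʃ/ and /t/) is in the target of rule 3 but the environment (before a nasal consonant) is not met → [i].
/t/ (between /i/ and /k/): rule 2 targets it, but not word-finally → unchanged [t].
/k/ stays [k].
/a/ (word-final) fails the environment for rule 3, so it stays [a].

[evukoʒitka]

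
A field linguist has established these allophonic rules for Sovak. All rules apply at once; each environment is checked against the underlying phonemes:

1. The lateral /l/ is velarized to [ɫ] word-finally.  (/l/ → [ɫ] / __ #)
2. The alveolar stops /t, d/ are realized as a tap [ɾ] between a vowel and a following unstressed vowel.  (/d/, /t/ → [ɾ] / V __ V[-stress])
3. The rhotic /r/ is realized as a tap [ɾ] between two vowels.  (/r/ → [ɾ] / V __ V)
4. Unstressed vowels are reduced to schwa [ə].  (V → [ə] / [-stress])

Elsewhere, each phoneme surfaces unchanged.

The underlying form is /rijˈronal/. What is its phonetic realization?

/r/ — word-initial; rule 3 does not apply here → [r].
Rule 4 applies to /i/ (between /r/ and /j/: in an unstressed syllable) → [ə].
/j/ (between /i/ and /r/) is unaffected → [j].
/r/ (between /j/ and /o/): rule 3 targets it, but not between two vowels → unchanged [r].
/o/ (between /r/ and /n/): rule 4 targets it, but not in an unstressed syllable → unchanged [o].
/n/ (between /o/ and /a/) is unaffected → [n].
/a/ — between /n/ and /l/, in an unstressed syllable — surfaces as [ə] (rule 4).
/l/ (word-final) occurs word-finally → [ɫ] by rule 1.

[rəjˈronəɫ]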